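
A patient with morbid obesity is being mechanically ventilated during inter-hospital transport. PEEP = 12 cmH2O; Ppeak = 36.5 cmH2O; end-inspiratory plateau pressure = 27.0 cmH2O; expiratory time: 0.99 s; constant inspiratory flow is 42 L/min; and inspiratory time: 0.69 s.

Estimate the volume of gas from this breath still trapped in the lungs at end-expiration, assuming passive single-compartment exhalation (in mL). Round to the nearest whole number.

Flow: 42 L/min ÷ 60 = 0.7 L/s.
Vt = flow × Ti = 0.7 L/s × 0.69 s × 1000 mL/L = 483.0 mL.
R = (PIP − Pplat)/V̇ = (36.5 − 27.0) / 0.7 = 9.5/0.7 = 13.571 cmH2O·s/L.
C = Vt/(Pplat − PEEP) = 483.0 / (27.0 − 12) = 483.0/15.0 = 32.2 mL/cmH2O.
τ = R × C = 13.571 × 0.0322 L/cmH2O = 0.437 s.
Fraction remaining = e^(−Te/τ) = e^(−0.99/0.437) = 0.1038.
Trapped volume = 483.0 × 0.1038 = 50.135 mL.

50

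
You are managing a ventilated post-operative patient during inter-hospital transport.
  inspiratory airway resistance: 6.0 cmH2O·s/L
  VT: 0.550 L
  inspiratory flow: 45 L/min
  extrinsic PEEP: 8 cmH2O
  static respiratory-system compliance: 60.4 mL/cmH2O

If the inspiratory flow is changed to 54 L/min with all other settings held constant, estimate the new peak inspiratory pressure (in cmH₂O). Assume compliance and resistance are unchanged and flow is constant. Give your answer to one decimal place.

22.5

Flow: 45 L/min ÷ 60 = 0.75 L/s.
New flow: 54 L/min ÷ 60 = 0.9 L/s.
PIP = Vt/C + R·V̇ + PEEP (constant-flow equation of motion).
Only the resistive term changes: ΔPIP = R × ΔV̇ = 6.0 × (0.9 − 0.75) = 6.0 × 0.15 = 0.9 cmH2O.
Original PIP = 550/60.4 + 6.0×0.75 + 8 = 21.606 cmH2O; new PIP = 21.606 + (0.9) = 22.506 cmH2O.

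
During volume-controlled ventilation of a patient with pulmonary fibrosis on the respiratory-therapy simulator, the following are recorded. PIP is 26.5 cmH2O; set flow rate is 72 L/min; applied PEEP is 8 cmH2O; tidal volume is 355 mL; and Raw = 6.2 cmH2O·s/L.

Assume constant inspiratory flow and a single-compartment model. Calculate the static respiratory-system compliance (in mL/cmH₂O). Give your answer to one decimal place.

Flow: 72 L/min ÷ 60 = 1.2 L/s.
Equation of motion (constant flow): PIP = Vt/C + R·V̇ + PEEP.
Vt/C = PIP − R·V̇ − PEEP = 26.5 − 6.2×1.2 − 8 = 26.5 − 7.44 − 8 = 11.06 cmH2O.
C = Vt / 11.06 = 355 / 11.06 = 32.098 mL/cmH2O.

32.1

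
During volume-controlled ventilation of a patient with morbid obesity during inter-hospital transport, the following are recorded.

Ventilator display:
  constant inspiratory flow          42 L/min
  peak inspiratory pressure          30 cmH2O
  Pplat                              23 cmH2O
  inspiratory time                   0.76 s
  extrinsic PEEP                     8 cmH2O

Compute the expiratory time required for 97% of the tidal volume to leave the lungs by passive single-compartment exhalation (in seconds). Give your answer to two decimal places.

1.24

Flow: 42 L/min ÷ 60 = 0.7 L/s.
Vt = flow × Ti = 0.7 L/s × 0.76 s × 1000 mL/L = 532.0 mL.
R = (PIP − Pplat)/V̇ = (30 − 23) / 0.7 = 7.0/0.7 = 10.0 cmH2O·s/L.
C = Vt/(Pplat − PEEP) = 532.0 / (23 − 8) = 532.0/15.0 = 35.467 mL/cmH2O.
τ = R × C = 10.0 × 0.03547 L/cmH2O = 0.3547 s.
t = −τ·ln(1 − 0.97) = −0.3547·ln(0.03) = 1.244 s.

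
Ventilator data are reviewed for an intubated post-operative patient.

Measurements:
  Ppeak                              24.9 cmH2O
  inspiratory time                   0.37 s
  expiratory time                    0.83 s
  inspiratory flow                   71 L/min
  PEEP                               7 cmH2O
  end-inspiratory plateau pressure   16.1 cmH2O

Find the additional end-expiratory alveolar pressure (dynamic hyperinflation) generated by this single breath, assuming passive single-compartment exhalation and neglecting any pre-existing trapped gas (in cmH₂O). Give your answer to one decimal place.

0.9

Flow: 71 L/min ÷ 60 = 1.1833 L/s.
Vt = flow × Ti = 1.1833 L/s × 0.37 s × 1000 mL/L = 437.82 mL.
R = (PIP − Pplat)/V̇ = (24.9 − 16.1) / 1.1833 = 8.8/1.1833 = 7.437 cmH2O·s/L.
C = Vt/(Pplat − PEEP) = 437.82 / (16.1 − 7) = 437.82/9.1 = 48.112 mL/cmH2O.
τ = R × C = 7.437 × 0.04811 L/cmH2O = 0.3578 s.
Fraction remaining = e^(−Te/τ) = e^(−0.83/0.3578) = 0.0983; trapped volume = 437.82 × 0.0983 = 43.038 mL.
Additional alveolar pressure from trapping ≈ V_trapped / C = 43.038 / 48.112 = 0.8945 cmH2O.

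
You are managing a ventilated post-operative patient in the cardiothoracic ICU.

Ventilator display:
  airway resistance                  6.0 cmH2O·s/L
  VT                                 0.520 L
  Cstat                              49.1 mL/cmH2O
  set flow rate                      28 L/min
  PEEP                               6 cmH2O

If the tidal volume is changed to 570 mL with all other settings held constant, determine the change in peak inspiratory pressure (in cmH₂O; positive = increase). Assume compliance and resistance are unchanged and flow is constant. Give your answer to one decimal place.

1.0

PIP = Vt/C + R·V̇ + PEEP (constant-flow equation of motion).
Only the elastic term changes: ΔPIP = ΔVt / C = (570 − 520) / 49.1 = 1.018 cmH2O.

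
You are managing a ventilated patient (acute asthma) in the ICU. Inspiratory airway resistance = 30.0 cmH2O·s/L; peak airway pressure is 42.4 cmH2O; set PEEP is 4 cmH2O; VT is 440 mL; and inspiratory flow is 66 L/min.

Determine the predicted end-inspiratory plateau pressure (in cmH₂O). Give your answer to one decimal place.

Flow: 66 L/min ÷ 60 = 1.1 L/s.
Pplat = PIP − Raw × flow = 42.4 − 30.0 × 1.1 = 42.4 − 33.0 = 9.4 cmH2O.

9.4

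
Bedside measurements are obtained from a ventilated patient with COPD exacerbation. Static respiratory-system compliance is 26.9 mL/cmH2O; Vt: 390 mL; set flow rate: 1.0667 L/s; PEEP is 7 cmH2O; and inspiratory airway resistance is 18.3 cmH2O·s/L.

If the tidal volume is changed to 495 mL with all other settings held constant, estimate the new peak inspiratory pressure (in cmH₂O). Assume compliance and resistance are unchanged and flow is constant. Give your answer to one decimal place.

PIP = Vt/C + R·V̇ + PEEP (constant-flow equation of motion).
Only the elastic term changes: ΔPIP = ΔVt / C = (495 − 390) / 26.9 = 3.903 cmH2O.
Original PIP = 390/26.9 + 18.3×1.0667 + 7 = 41.019 cmH2O; new PIP = 41.019 + (3.903) = 44.922 cmH2O.

44.9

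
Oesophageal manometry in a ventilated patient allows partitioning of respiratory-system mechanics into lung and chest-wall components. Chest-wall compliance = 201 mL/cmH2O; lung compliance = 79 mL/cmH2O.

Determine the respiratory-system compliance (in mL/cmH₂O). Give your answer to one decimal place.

Lung and chest wall are elastances in series: 1/Crs = 1/CL + 1/Ccw.
1/Crs = 1/79 + 1/201 = 0.01763.
Crs = 56.721 mL/cmH2O.

56.7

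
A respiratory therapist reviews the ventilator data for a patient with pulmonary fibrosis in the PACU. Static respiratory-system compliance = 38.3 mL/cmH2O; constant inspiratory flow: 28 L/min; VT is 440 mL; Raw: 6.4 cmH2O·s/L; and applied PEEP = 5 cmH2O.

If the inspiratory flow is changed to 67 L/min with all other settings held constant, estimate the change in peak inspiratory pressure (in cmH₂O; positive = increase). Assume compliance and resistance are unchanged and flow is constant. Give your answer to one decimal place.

4.2

Flow: 28 L/min ÷ 60 = 0.4667 L/s.
New flow: 67 L/min ÷ 60 = 1.1167 L/s.
PIP = Vt/C + R·V̇ + PEEP (constant-flow equation of motion).
Only the resistive term changes: ΔPIP = R × ΔV̇ = 6.4 × (1.1167 − 0.4667) = 6.4 × 0.65 = 4.16 cmH2O.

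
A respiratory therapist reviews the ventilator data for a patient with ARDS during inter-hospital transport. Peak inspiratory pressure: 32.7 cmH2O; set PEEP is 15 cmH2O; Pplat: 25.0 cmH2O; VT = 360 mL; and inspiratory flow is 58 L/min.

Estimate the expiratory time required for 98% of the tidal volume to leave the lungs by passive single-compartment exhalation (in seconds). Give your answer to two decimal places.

Flow: 58 L/min ÷ 60 = 0.9667 L/s.
R = (PIP − Pplat)/V̇ = (32.7 − 25.0) / 0.9667 = 7.7/0.9667 = 7.965 cmH2O·s/L.
C = Vt/(Pplat − PEEP) = 360.0 / (25.0 − 15) = 360.0/10.0 = 36.0 mL/cmH2O.
τ = R × C = 7.965 × 0.036 L/cmH2O = 0.2867 s.
t = −τ·ln(1 − 0.98) = −0.2867·ln(0.02) = 1.122 s.

1.12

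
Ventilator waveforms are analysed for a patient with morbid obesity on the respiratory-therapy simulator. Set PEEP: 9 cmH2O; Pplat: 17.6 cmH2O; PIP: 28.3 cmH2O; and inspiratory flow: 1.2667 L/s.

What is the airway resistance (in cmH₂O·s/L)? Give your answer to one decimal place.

Raw = (PIP − Pplat) / flow = (28.3 − 17.6) / 1.2667 = 10.7 / 1.2667 = 8.447 cmH2O·s/L.

8.4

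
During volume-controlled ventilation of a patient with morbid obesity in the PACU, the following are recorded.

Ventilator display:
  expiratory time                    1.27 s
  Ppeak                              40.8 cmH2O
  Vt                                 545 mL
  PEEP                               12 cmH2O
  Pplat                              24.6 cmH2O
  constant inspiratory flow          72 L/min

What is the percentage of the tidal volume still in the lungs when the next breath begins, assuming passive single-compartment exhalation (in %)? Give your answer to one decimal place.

Flow: 72 L/min ÷ 60 = 1.2 L/s.
R = (PIP − Pplat)/V̇ = (40.8 − 24.6) / 1.2 = 16.2/1.2 = 13.5 cmH2O·s/L.
C = Vt/(Pplat − PEEP) = 545.0 / (24.6 − 12) = 545.0/12.6 = 43.254 mL/cmH2O.
τ = R × C = 13.5 × 0.04325 L/cmH2O = 0.5839 s.
Fraction remaining at end-expiration = e^(−Te/τ) = e^(−1.27/0.5839) = 0.1136 → 11.36%.

11.4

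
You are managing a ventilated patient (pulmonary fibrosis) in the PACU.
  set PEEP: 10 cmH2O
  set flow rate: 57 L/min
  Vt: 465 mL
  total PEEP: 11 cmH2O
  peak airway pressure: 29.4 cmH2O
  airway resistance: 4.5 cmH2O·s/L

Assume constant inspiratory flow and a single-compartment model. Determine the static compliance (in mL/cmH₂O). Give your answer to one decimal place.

32.9

Flow: 57 L/min ÷ 60 = 0.95 L/s.
Total PEEP = 11 cmH2O (set 10 + intrinsic 1); this is the baseline alveolar pressure.
Equation of motion (constant flow): PIP = Vt/C + R·V̇ + PEEP.
Vt/C = PIP − R·V̇ − PEEP = 29.4 − 4.5×0.95 − 11 = 29.4 − 4.275 − 11 = 14.125 cmH2O.
C = Vt / 14.125 = 465 / 14.125 = 32.92 mL/cmH2O.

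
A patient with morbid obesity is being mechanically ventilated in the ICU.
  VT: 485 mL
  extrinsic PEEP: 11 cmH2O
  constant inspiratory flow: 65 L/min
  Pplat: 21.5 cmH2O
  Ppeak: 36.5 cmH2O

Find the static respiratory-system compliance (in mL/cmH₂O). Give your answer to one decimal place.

46.2

Cstat = Vt / (Pplat − PEEP) = 485 / (21.5 − 11) = 485 / 10.5 = 46.19 mL/cmH2O.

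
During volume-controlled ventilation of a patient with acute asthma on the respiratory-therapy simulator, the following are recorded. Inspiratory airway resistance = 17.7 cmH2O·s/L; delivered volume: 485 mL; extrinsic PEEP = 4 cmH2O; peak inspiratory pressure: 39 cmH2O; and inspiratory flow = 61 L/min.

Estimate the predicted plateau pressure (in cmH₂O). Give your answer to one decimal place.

21.0

Flow: 61 L/min ÷ 60 = 1.0167 L/s.
Pplat = PIP − Raw × flow = 39 − 17.7 × 1.0167 = 39 − 17.996 = 21.004 cmH2O.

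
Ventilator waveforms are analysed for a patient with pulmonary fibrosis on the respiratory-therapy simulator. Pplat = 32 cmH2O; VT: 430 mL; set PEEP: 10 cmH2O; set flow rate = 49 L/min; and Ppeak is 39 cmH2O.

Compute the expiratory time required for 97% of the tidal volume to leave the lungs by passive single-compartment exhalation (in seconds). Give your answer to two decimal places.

Flow: 49 L/min ÷ 60 = 0.8167 L/s.
R = (PIP − Pplat)/V̇ = (39 − 32) / 0.8167 = 7.0/0.8167 = 8.571 cmH2O·s/L.
C = Vt/(Pplat − PEEP) = 430.0 / (32 − 10) = 430.0/22.0 = 19.545 mL/cmH2O.
τ = R × C = 8.571 × 0.01955 L/cmH2O = 0.1676 s.
t = −τ·ln(1 − 0.97) = −0.1676·ln(0.03) = 0.5877 s.

0.59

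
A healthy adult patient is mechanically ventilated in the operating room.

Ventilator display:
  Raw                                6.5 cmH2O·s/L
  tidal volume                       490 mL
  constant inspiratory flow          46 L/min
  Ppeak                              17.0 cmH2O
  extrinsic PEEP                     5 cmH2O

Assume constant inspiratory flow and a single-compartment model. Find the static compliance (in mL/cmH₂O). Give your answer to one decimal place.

69.8

Flow: 46 L/min ÷ 60 = 0.7667 L/s.
Equation of motion (constant flow): PIP = Vt/C + R·V̇ + PEEP.
Vt/C = PIP − R·V̇ − PEEP = 17.0 − 6.5×0.7667 − 5 = 17.0 − 4.984 − 5 = 7.016 cmH2O.
C = Vt / 7.016 = 490 / 7.016 = 69.84 mL/cmH2O.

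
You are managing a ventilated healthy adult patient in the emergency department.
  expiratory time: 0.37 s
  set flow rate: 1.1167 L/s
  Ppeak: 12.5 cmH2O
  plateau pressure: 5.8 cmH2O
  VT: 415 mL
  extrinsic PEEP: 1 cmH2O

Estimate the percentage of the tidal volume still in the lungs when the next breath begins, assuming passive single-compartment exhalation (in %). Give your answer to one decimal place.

49.0

R = (PIP − Pplat)/V̇ = (12.5 − 5.8) / 1.1167 = 6.7/1.1167 = 6.0 cmH2O·s/L.
C = Vt/(Pplat − PEEP) = 415.0 / (5.8 − 1) = 415.0/4.8 = 86.458 mL/cmH2O.
τ = R × C = 6.0 × 0.08646 L/cmH2O = 0.5188 s.
Fraction remaining at end-expiration = e^(−Te/τ) = e^(−0.37/0.5188) = 0.4901 → 49.01%.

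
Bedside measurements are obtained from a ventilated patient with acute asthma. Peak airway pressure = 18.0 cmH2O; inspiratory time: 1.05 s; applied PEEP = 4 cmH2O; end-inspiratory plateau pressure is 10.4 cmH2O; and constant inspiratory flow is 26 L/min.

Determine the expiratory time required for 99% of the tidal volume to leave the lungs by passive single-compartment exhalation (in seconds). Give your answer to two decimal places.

Flow: 26 L/min ÷ 60 = 0.4333 L/s.
Vt = flow × Ti = 0.4333 L/s × 1.05 s × 1000 mL/L = 454.97 mL.
R = (PIP − Pplat)/V̇ = (18.0 − 10.4) / 0.4333 = 7.6/0.4333 = 17.54 cmH2O·s/L.
C = Vt/(Pplat − PEEP) = 454.97 / (10.4 − 4) = 454.97/6.4 = 71.089 mL/cmH2O.
τ = R × C = 17.54 × 0.07109 L/cmH2O = 1.247 s.
t = −τ·ln(1 − 0.99) = −1.247·ln(0.01) = 5.743 s.

5.74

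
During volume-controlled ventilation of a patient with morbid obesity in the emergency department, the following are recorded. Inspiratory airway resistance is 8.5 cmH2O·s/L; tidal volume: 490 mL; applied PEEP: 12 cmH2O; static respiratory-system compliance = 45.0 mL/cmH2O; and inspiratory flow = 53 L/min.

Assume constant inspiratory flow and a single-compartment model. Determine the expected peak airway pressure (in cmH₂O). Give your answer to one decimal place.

30.4

Flow: 53 L/min ÷ 60 = 0.8833 L/s.
Equation of motion (constant flow): PIP = Vt/C + R·V̇ + PEEP.
PIP = 490/45.0 + 8.5×0.8833 + 12 = 10.889 + 7.508 + 12 = 30.397 cmH2O.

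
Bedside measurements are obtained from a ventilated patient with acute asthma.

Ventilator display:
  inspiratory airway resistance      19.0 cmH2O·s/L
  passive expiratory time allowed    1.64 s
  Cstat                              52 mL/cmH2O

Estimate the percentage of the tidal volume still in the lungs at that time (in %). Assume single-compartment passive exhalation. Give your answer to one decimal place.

19.0

τ = R × C = 19.0 × 52 mL/cmH2O = 19.0 × 0.052 L/cmH2O = 0.988 s.
Passive exhalation: V(t)/V₀ = e^(−t/τ) = e^(−1.64/0.988) = 0.1902.
Fraction remaining = 0.1902 → 19.02%.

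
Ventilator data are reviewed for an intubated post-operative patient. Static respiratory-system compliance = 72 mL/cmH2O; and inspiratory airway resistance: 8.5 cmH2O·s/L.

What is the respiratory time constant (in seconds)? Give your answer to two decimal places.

τ = R × C = 8.5 × 72 mL/cmH2O = 8.5 × 0.072 L/cmH2O = 0.612 s.

0.61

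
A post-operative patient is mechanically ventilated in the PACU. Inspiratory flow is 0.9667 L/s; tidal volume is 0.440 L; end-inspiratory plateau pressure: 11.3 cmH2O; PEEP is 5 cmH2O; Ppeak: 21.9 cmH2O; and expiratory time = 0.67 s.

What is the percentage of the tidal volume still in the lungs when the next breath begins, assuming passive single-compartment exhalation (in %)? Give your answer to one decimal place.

41.7

R = (PIP − Pplat)/V̇ = (21.9 − 11.3) / 0.9667 = 10.6/0.9667 = 10.965 cmH2O·s/L.
C = Vt/(Pplat − PEEP) = 440.0 / (11.3 − 5) = 440.0/6.3 = 69.841 mL/cmH2O.
τ = R × C = 10.965 × 0.06984 L/cmH2O = 0.7658 s.
Fraction remaining at end-expiration = e^(−Te/τ) = e^(−0.67/0.7658) = 0.4169 → 41.69%.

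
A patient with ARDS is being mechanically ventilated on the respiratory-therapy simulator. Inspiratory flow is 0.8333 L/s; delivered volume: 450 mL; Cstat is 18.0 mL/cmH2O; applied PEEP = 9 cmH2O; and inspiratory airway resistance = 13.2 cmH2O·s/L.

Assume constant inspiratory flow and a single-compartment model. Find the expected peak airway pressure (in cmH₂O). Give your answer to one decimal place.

Equation of motion (constant flow): PIP = Vt/C + R·V̇ + PEEP.
PIP = 450/18.0 + 13.2×0.8333 + 9 = 25.0 + 11.0 + 9 = 45.0 cmH2O.

45.0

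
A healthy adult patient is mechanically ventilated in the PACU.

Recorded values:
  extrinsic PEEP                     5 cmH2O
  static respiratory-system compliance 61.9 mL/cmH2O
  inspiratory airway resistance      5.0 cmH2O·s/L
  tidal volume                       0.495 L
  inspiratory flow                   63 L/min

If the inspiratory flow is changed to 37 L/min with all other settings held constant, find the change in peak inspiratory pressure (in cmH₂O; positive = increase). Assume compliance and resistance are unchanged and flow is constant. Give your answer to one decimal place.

Flow: 63 L/min ÷ 60 = 1.05 L/s.
New flow: 37 L/min ÷ 60 = 0.6167 L/s.
PIP = Vt/C + R·V̇ + PEEP (constant-flow equation of motion).
Only the resistive term changes: ΔPIP = R × ΔV̇ = 5.0 × (0.6167 − 1.05) = 5.0 × -0.4333 = -2.167 cmH2O.

-2.2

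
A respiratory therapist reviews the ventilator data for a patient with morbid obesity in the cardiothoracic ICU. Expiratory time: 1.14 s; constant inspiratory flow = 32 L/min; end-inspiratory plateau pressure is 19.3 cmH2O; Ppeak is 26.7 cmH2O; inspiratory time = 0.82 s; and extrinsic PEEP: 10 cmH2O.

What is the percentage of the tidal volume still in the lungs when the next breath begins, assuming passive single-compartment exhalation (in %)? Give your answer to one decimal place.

Flow: 32 L/min ÷ 60 = 0.5333 L/s.
Vt = flow × Ti = 0.5333 L/s × 0.82 s × 1000 mL/L = 437.31 mL.
R = (PIP − Pplat)/V̇ = (26.7 − 19.3) / 0.5333 = 7.4/0.5333 = 13.876 cmH2O·s/L.
C = Vt/(Pplat − PEEP) = 437.31 / (19.3 − 10) = 437.31/9.3 = 47.023 mL/cmH2O.
τ = R × C = 13.876 × 0.04702 L/cmH2O = 0.6524 s.
Fraction remaining at end-expiration = e^(−Te/τ) = e^(−1.14/0.6524) = 0.1742 → 17.42%.

17.4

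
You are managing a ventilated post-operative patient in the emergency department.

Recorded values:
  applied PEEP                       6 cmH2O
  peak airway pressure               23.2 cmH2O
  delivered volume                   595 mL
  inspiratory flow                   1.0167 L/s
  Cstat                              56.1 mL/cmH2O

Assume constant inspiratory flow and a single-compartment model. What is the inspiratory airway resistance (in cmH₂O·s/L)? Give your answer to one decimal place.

Equation of motion (constant flow): PIP = Vt/C + R·V̇ + PEEP.
R·V̇ = PIP − Vt/C − PEEP = 23.2 − 595/56.1 − 6 = 23.2 − 10.606 − 6 = 6.594 cmH2O.
R = 6.594 / 1.0167 = 6.486 cmH2O·s/L.

6.5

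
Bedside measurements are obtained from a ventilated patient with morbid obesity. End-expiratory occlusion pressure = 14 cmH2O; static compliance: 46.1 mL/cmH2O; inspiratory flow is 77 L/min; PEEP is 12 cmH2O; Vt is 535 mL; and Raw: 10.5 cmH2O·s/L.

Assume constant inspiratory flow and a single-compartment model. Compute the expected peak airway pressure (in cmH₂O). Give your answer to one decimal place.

Flow: 77 L/min ÷ 60 = 1.2833 L/s.
Total PEEP = 14 cmH2O (set 12 + intrinsic 2); this is the baseline alveolar pressure.
Equation of motion (constant flow): PIP = Vt/C + R·V̇ + PEEP.
PIP = 535/46.1 + 10.5×1.2833 + 14 = 11.605 + 13.475 + 14 = 39.08 cmH2O.

39.1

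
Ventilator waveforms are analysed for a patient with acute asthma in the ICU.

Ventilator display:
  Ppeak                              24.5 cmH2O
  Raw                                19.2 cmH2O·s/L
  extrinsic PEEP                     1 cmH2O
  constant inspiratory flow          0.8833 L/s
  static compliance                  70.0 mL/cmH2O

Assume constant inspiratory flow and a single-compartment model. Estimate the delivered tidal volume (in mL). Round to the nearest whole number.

458

Equation of motion (constant flow): PIP = Vt/C + R·V̇ + PEEP.
Vt/C = PIP − R·V̇ − PEEP = 24.5 − 16.959 − 1 = 6.541 cmH2O.
Vt = C × 6.541 = 70.0 × 6.541 = 457.87 mL.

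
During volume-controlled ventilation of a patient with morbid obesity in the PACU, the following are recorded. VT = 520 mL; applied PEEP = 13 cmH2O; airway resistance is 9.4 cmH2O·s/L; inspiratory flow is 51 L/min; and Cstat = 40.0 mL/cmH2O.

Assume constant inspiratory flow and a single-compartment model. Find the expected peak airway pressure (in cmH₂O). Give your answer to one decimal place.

Flow: 51 L/min ÷ 60 = 0.85 L/s.
Equation of motion (constant flow): PIP = Vt/C + R·V̇ + PEEP.
PIP = 520/40.0 + 9.4×0.85 + 13 = 13.0 + 7.99 + 13 = 33.99 cmH2O.

34.0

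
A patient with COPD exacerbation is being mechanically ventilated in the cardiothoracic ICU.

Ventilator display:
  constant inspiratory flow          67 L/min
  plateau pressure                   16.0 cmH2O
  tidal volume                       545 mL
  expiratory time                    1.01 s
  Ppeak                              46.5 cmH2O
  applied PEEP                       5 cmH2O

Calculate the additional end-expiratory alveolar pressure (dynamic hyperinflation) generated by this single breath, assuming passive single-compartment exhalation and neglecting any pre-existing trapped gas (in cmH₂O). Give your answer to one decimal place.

5.2

Flow: 67 L/min ÷ 60 = 1.1167 L/s.
R = (PIP − Pplat)/V̇ = (46.5 − 16.0) / 1.1167 = 30.5/1.1167 = 27.313 cmH2O·s/L.
C = Vt/(Pplat − PEEP) = 545.0 / (16.0 − 5) = 545.0/11.0 = 49.545 mL/cmH2O.
τ = R × C = 27.313 × 0.04955 L/cmH2O = 1.353 s.
Fraction remaining = e^(−Te/τ) = e^(−1.01/1.353) = 0.474; trapped volume = 545.0 × 0.474 = 258.33 mL.
Additional alveolar pressure from trapping ≈ V_trapped / C = 258.33 / 49.545 = 5.214 cmH2O.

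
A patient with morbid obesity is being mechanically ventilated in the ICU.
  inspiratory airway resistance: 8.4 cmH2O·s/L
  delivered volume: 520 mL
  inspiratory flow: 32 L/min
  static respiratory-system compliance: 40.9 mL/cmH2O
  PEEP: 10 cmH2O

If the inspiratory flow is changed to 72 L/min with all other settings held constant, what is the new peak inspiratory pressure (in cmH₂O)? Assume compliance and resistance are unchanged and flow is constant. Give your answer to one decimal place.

32.8

Flow: 32 L/min ÷ 60 = 0.5333 L/s.
New flow: 72 L/min ÷ 60 = 1.2 L/s.
PIP = Vt/C + R·V̇ + PEEP (constant-flow equation of motion).
Only the resistive term changes: ΔPIP = R × ΔV̇ = 8.4 × (1.2 − 0.5333) = 8.4 × 0.6667 = 5.6 cmH2O.
Original PIP = 520/40.9 + 8.4×0.5333 + 10 = 27.194 cmH2O; new PIP = 27.194 + (5.6) = 32.794 cmH2O.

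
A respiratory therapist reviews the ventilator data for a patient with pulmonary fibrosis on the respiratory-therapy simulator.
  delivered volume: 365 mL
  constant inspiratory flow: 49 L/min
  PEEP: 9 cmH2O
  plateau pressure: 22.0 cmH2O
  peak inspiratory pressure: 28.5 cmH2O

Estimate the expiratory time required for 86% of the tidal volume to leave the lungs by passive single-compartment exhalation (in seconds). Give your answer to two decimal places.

Flow: 49 L/min ÷ 60 = 0.8167 L/s.
R = (PIP − Pplat)/V̇ = (28.5 − 22.0) / 0.8167 = 6.5/0.8167 = 7.959 cmH2O·s/L.
C = Vt/(Pplat − PEEP) = 365.0 / (22.0 − 9) = 365.0/13.0 = 28.077 mL/cmH2O.
τ = R × C = 7.959 × 0.02808 L/cmH2O = 0.2235 s.
t = −τ·ln(1 − 0.86) = −0.2235·ln(0.14) = 0.4394 s.

0.44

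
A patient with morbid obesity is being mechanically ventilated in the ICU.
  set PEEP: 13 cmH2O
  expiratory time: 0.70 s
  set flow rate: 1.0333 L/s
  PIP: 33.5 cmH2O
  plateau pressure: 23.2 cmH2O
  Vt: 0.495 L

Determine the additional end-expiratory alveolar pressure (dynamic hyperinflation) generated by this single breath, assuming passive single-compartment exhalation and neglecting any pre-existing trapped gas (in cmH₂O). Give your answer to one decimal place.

2.4

R = (PIP − Pplat)/V̇ = (33.5 − 23.2) / 1.0333 = 10.3/1.0333 = 9.968 cmH2O·s/L.
C = Vt/(Pplat − PEEP) = 495.0 / (23.2 − 13) = 495.0/10.2 = 48.529 mL/cmH2O.
τ = R × C = 9.968 × 0.04853 L/cmH2O = 0.4837 s.
Fraction remaining = e^(−Te/τ) = e^(−0.70/0.4837) = 0.2352; trapped volume = 495.0 × 0.2352 = 116.42 mL.
Additional alveolar pressure from trapping ≈ V_trapped / C = 116.42 / 48.529 = 2.399 cmH2O.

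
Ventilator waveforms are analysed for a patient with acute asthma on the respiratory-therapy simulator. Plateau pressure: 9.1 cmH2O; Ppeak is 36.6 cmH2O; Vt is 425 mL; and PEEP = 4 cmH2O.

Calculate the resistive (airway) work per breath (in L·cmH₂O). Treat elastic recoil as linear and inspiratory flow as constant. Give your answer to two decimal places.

11.69

With constant inspiratory flow the resistive pressure is constant at PIP − Pplat = 36.6 − 9.1 = 27.5 cmH2O, so resistive work = 27.5 × 0.425 = 11.688 L·cmH2O.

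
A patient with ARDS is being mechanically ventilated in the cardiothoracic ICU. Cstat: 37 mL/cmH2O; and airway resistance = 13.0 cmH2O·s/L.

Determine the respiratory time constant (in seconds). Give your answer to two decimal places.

0.48

τ = R × C = 13.0 × 37 mL/cmH2O = 13.0 × 0.037 L/cmH2O = 0.481 s.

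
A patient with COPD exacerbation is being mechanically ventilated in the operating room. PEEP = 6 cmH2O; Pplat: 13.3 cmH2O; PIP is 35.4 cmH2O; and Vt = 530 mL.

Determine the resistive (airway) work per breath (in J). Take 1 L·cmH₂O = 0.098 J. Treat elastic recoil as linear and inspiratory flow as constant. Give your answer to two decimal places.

With constant inspiratory flow the resistive pressure is constant at PIP − Pplat = 35.4 − 13.3 = 22.1 cmH2O, so resistive work = 22.1 × 0.530 = 11.713 L·cmH2O.
× 0.098 J/(L·cmH2O) → 1.148 J.

1.15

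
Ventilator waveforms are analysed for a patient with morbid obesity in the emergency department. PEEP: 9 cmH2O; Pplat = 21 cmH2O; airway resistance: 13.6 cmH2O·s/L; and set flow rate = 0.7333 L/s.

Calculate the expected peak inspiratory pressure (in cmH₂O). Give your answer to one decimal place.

31.0

PIP = Pplat + Raw × flow = 21 + 13.6 × 0.7333 = 21 + 9.973 = 30.973 cmH2O.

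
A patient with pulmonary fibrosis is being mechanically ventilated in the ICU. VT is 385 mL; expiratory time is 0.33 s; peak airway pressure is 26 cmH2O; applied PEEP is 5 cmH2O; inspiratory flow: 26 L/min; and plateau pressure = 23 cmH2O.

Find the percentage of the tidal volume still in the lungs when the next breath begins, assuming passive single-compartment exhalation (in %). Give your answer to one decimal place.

Flow: 26 L/min ÷ 60 = 0.4333 L/s.
R = (PIP − Pplat)/V̇ = (26 − 23) / 0.4333 = 3.0/0.4333 = 6.924 cmH2O·s/L.
C = Vt/(Pplat − PEEP) = 385.0 / (23 − 5) = 385.0/18.0 = 21.389 mL/cmH2O.
τ = R × C = 6.924 × 0.02139 L/cmH2O = 0.1481 s.
Fraction remaining at end-expiration = e^(−Te/τ) = e^(−0.33/0.1481) = 0.1077 → 10.77%.

10.8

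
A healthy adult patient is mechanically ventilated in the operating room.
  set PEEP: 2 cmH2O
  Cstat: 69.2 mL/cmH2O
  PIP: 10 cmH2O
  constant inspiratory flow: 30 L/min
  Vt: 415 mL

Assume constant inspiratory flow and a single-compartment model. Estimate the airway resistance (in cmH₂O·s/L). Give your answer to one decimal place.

4.0

Flow: 30 L/min ÷ 60 = 0.5 L/s.
Equation of motion (constant flow): PIP = Vt/C + R·V̇ + PEEP.
R·V̇ = PIP − Vt/C − PEEP = 10 − 415/69.2 − 2 = 10 − 5.997 − 2 = 2.003 cmH2O.
R = 2.003 / 0.5 = 4.006 cmH2O·s/L.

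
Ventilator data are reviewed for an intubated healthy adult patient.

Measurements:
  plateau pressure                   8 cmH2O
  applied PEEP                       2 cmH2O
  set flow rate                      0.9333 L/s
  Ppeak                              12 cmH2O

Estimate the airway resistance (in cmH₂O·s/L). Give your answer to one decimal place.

Raw = (PIP − Pplat) / flow = (12 − 8) / 0.9333 = 4.0 / 0.9333 = 4.286 cmH2O·s/L.

4.3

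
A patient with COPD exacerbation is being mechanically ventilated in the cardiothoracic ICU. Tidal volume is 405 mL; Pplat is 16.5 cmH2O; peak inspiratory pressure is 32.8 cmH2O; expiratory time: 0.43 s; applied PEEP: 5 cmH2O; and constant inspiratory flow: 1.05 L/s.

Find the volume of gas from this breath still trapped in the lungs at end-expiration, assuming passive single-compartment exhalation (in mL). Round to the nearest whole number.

184

R = (PIP − Pplat)/V̇ = (32.8 − 16.5) / 1.05 = 16.3/1.05 = 15.524 cmH2O·s/L.
C = Vt/(Pplat − PEEP) = 405.0 / (16.5 − 5) = 405.0/11.5 = 35.217 mL/cmH2O.
τ = R × C = 15.524 × 0.03522 L/cmH2O = 0.5468 s.
Fraction remaining = e^(−Te/τ) = e^(−0.43/0.5468) = 0.4555.
Trapped volume = 405.0 × 0.4555 = 184.48 mL.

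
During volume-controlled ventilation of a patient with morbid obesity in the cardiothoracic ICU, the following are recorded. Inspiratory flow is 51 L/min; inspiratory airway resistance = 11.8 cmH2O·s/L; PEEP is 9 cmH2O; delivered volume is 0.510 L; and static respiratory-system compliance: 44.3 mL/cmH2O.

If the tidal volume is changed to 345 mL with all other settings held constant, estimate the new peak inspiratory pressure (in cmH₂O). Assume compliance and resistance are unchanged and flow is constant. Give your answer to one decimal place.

Flow: 51 L/min ÷ 60 = 0.85 L/s.
PIP = Vt/C + R·V̇ + PEEP (constant-flow equation of motion).
Only the elastic term changes: ΔPIP = ΔVt / C = (345 − 510) / 44.3 = -3.725 cmH2O.
Original PIP = 510/44.3 + 11.8×0.85 + 9 = 30.542 cmH2O; new PIP = 30.542 + (-3.725) = 26.817 cmH2O.

26.8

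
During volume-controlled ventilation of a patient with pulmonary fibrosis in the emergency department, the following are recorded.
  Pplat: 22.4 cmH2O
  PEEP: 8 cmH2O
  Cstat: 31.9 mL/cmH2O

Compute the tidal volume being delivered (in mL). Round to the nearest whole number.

Vt = Cstat × (Pplat − PEEP) = 31.9 × (22.4 − 8) = 31.9 × 14.4 = 459.36 mL.

459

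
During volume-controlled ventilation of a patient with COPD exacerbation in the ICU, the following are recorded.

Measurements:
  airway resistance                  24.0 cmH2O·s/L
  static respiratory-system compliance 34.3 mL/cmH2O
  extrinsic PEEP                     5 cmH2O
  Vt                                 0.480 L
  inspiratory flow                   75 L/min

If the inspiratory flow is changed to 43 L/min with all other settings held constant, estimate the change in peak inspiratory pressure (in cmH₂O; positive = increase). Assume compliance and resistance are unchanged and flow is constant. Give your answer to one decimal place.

Flow: 75 L/min ÷ 60 = 1.25 L/s.
New flow: 43 L/min ÷ 60 = 0.7167 L/s.
PIP = Vt/C + R·V̇ + PEEP (constant-flow equation of motion).
Only the resistive term changes: ΔPIP = R × ΔV̇ = 24.0 × (0.7167 − 1.25) = 24.0 × -0.5333 = -12.799 cmH2O.

-12.8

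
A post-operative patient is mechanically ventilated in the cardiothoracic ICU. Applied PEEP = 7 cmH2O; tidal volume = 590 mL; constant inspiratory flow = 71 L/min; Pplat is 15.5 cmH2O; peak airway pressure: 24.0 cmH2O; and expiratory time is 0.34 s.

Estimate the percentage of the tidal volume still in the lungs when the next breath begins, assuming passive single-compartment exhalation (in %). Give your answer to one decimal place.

50.6

Flow: 71 L/min ÷ 60 = 1.1833 L/s.
R = (PIP − Pplat)/V̇ = (24.0 − 15.5) / 1.1833 = 8.5/1.1833 = 7.183 cmH2O·s/L.
C = Vt/(Pplat − PEEP) = 590.0 / (15.5 − 7) = 590.0/8.5 = 69.412 mL/cmH2O.
τ = R × C = 7.183 × 0.06941 L/cmH2O = 0.4986 s.
Fraction remaining at end-expiration = e^(−Te/τ) = e^(−0.34/0.4986) = 0.5057 → 50.57%.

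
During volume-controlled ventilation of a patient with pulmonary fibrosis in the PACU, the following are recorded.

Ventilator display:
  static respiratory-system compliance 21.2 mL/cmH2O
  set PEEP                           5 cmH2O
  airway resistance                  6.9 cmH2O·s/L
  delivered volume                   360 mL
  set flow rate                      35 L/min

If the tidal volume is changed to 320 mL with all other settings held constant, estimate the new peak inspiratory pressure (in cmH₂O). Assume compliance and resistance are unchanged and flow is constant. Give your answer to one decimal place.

24.1

Flow: 35 L/min ÷ 60 = 0.5833 L/s.
PIP = Vt/C + R·V̇ + PEEP (constant-flow equation of motion).
Only the elastic term changes: ΔPIP = ΔVt / C = (320 − 360) / 21.2 = -1.887 cmH2O.
Original PIP = 360/21.2 + 6.9×0.5833 + 5 = 26.006 cmH2O; new PIP = 26.006 + (-1.887) = 24.119 cmH2O.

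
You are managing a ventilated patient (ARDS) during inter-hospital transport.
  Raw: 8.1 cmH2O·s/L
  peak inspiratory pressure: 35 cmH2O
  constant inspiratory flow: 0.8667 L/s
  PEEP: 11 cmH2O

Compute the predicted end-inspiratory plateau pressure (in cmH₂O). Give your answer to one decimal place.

28.0

Pplat = PIP − Raw × flow = 35 − 8.1 × 0.8667 = 35 − 7.02 = 27.98 cmH2O.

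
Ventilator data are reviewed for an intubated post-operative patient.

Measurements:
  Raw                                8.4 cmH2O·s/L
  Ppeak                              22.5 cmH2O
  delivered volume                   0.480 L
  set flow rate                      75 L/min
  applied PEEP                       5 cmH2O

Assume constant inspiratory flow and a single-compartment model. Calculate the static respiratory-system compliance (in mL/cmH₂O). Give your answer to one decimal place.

Flow: 75 L/min ÷ 60 = 1.25 L/s.
Equation of motion (constant flow): PIP = Vt/C + R·V̇ + PEEP.
Vt/C = PIP − R·V̇ − PEEP = 22.5 − 8.4×1.25 − 5 = 22.5 − 10.5 − 5 = 7.0 cmH2O.
C = Vt / 7.0 = 480 / 7.0 = 68.571 mL/cmH2O.

68.6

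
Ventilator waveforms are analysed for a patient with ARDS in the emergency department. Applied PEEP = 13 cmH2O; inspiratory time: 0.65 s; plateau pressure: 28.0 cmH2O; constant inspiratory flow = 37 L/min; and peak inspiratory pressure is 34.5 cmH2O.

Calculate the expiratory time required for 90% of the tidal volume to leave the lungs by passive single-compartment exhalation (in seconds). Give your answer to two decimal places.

Flow: 37 L/min ÷ 60 = 0.6167 L/s.
Vt = flow × Ti = 0.6167 L/s × 0.65 s × 1000 mL/L = 400.86 mL.
R = (PIP − Pplat)/V̇ = (34.5 − 28.0) / 0.6167 = 6.5/0.6167 = 10.54 cmH2O·s/L.
C = Vt/(Pplat − PEEP) = 400.86 / (28.0 − 13) = 400.86/15.0 = 26.724 mL/cmH2O.
τ = R × C = 10.54 × 0.02672 L/cmH2O = 0.2816 s.
t = −τ·ln(1 − 0.90) = −0.2816·ln(0.1) = 0.6484 s.

0.65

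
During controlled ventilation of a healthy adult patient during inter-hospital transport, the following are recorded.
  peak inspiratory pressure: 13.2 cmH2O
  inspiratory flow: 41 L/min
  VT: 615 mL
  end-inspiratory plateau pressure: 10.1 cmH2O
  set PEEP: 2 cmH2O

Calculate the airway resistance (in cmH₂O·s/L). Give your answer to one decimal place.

4.5

Flow: 41 L/min ÷ 60 = 0.6833 L/s.
Raw = (PIP − Pplat) / flow = (13.2 − 10.1) / 0.6833 = 3.1 / 0.6833 = 4.537 cmH2O·s/L.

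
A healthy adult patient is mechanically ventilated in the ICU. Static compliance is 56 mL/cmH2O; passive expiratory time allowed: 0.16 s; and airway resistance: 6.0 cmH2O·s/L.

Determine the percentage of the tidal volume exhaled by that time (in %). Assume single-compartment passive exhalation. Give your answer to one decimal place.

τ = R × C = 6.0 × 56 mL/cmH2O = 6.0 × 0.056 L/cmH2O = 0.336 s.
Passive exhalation: V(t)/V₀ = e^(−t/τ) = e^(−0.16/0.336) = 0.6211.
Fraction exhaled = 1 − 0.6211 = 0.3789 → 37.89%.

37.9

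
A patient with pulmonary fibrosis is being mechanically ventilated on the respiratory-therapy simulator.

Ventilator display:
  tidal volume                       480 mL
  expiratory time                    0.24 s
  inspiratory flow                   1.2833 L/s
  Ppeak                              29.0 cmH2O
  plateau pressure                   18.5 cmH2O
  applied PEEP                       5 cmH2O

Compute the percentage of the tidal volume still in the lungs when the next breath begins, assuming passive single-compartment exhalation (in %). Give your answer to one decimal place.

43.8

R = (PIP − Pplat)/V̇ = (29.0 − 18.5) / 1.2833 = 10.5/1.2833 = 8.182 cmH2O·s/L.
C = Vt/(Pplat − PEEP) = 480.0 / (18.5 − 5) = 480.0/13.5 = 35.556 mL/cmH2O.
τ = R × C = 8.182 × 0.03556 L/cmH2O = 0.291 s.
Fraction remaining at end-expiration = e^(−Te/τ) = e^(−0.24/0.291) = 0.4383 → 43.83%.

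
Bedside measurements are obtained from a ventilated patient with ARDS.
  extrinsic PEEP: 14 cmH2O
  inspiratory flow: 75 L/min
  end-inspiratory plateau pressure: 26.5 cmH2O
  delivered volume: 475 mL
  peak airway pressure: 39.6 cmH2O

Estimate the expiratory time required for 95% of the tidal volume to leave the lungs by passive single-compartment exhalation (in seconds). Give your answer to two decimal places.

Flow: 75 L/min ÷ 60 = 1.25 L/s.
R = (PIP − Pplat)/V̇ = (39.6 − 26.5) / 1.25 = 13.1/1.25 = 10.48 cmH2O·s/L.
C = Vt/(Pplat − PEEP) = 475.0 / (26.5 − 14) = 475.0/12.5 = 38.0 mL/cmH2O.
τ = R × C = 10.48 × 0.038 L/cmH2O = 0.3982 s.
t = −τ·ln(1 − 0.95) = −0.3982·ln(0.05) = 1.193 s.

1.19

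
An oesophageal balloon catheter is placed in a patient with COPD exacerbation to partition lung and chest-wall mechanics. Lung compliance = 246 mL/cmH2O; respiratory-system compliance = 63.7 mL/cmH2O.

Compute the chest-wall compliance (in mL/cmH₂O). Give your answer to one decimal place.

1/Ccw = 1/Crs − 1/CL.
1/Ccw = 1/63.7 − 1/246 = 0.01163.
Ccw = 85.985 mL/cmH2O.

86.0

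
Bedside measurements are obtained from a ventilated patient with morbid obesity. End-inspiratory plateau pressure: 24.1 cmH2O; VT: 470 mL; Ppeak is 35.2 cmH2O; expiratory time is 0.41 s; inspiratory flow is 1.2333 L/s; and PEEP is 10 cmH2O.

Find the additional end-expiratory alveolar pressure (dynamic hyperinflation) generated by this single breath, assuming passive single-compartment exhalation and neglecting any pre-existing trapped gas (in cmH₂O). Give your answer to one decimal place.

R = (PIP − Pplat)/V̇ = (35.2 − 24.1) / 1.2333 = 11.1/1.2333 = 9.0 cmH2O·s/L.
C = Vt/(Pplat − PEEP) = 470.0 / (24.1 − 10) = 470.0/14.1 = 33.333 mL/cmH2O.
τ = R × C = 9.0 × 0.03333 L/cmH2O = 0.3 s.
Fraction remaining = e^(−Te/τ) = e^(−0.41/0.3) = 0.255; trapped volume = 470.0 × 0.255 = 119.85 mL.
Additional alveolar pressure from trapping ≈ V_trapped / C = 119.85 / 33.333 = 3.596 cmH2O.

3.6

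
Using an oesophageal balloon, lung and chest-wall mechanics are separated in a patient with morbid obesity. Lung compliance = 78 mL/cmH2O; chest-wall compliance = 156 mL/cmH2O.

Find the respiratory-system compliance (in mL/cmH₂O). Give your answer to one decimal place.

Lung and chest wall are elastances in series: 1/Crs = 1/CL + 1/Ccw.
1/Crs = 1/78 + 1/156 = 0.01923.
Crs = 52.002 mL/cmH2O.

52.0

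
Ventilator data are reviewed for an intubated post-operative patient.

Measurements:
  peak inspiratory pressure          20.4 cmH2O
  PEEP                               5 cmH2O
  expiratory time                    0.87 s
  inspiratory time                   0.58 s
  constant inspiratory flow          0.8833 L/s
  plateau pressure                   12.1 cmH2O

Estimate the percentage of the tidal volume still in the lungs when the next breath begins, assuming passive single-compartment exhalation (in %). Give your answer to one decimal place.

Vt = flow × Ti = 0.8833 L/s × 0.58 s × 1000 mL/L = 512.31 mL.
R = (PIP − Pplat)/V̇ = (20.4 − 12.1) / 0.8833 = 8.3/0.8833 = 9.397 cmH2O·s/L.
C = Vt/(Pplat − PEEP) = 512.31 / (12.1 − 5) = 512.31/7.1 = 72.156 mL/cmH2O.
τ = R × C = 9.397 × 0.07216 L/cmH2O = 0.6781 s.
Fraction remaining at end-expiration = e^(−Te/τ) = e^(−0.87/0.6781) = 0.2772 → 27.72%.

27.7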